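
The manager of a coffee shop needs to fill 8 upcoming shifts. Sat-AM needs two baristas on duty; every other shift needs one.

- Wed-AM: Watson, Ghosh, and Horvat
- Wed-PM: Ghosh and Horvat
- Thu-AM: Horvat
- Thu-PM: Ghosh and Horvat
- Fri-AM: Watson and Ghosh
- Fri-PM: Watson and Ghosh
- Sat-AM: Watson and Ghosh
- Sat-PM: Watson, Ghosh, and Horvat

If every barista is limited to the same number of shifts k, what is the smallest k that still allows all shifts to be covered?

3

With 3 baristas and 9 worker-slots to fill, someone must work at least ⌈9/3⌉ = 3 shifts, so k ≥ 3.
k = 3 works: Wed-AM→Horvat, Wed-PM→Ghosh, Thu-AM→Horvat, Thu-PM→Ghosh, Fri-AM→Watson, Fri-PM→Watson, Sat-AM→Watson+Ghosh, Sat-PM→Horvat.
Loads: Watson 3, Ghosh 3, Horvat 3 — all ≤ 3.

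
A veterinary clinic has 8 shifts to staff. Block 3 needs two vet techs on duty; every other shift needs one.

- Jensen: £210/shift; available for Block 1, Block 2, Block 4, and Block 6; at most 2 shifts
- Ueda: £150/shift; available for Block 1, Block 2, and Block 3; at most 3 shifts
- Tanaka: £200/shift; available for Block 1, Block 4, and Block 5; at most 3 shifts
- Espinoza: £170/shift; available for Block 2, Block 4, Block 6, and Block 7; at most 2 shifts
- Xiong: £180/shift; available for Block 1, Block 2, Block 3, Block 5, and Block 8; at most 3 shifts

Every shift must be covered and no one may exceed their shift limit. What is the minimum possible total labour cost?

£1530

Block 3 can only be covered by Ueda and Xiong, so that assignment is forced.
Block 7 can only be covered by Espinoza, so that assignment is forced.
Block 8 can only be covered by Xiong, so that assignment is forced.
Picking the cheapest available vet tech for each shift independently would cost £1500, but that ignores the shift limits.
An optimal schedule: Block 1→Ueda, Block 2→Ueda, Block 3→Ueda+Xiong, Block 4→Tanaka, Block 5→Xiong, Block 6→Espinoza, Block 7→Espinoza, Block 8→Xiong.
Total: 150 + 150 + 150 + 180 + 200 + 180 + 170 + 170 + 180 = £1530.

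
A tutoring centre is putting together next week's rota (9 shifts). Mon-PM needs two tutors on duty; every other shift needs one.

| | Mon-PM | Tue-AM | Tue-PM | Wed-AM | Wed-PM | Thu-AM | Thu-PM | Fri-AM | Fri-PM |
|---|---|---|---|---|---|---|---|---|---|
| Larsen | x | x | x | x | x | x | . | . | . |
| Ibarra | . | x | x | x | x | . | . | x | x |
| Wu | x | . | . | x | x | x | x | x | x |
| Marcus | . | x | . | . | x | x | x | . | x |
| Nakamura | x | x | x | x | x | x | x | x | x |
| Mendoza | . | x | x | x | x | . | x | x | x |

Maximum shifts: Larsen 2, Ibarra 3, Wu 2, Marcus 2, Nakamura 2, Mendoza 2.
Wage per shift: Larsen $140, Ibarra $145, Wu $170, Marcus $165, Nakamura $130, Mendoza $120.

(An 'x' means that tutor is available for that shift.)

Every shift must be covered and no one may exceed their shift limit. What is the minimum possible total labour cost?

$1380

Picking the cheapest available tutor for each shift independently would cost $1240, but that ignores the shift limits.
An optimal schedule: Mon-PM→Nakamura+Larsen, Tue-AM→Larsen, Tue-PM→Mendoza, Wed-AM→Ibarra, Wed-PM→Marcus, Thu-AM→Nakamura, Thu-PM→Mendoza, Fri-AM→Ibarra, Fri-PM→Ibarra.
Total: 130 + 140 + 140 + 120 + 145 + 165 + 130 + 120 + 145 + 145 = $1380.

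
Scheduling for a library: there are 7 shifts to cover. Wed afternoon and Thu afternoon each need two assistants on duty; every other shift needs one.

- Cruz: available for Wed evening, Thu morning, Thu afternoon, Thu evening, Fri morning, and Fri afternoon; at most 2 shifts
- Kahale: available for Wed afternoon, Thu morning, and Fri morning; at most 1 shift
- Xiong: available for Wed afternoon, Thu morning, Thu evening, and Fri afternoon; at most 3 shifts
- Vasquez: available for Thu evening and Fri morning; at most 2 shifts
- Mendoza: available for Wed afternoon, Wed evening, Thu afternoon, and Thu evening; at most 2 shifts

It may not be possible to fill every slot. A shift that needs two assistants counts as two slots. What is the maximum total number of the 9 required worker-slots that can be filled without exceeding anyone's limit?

9

Total capacity across all assistants is 2+1+3+2+2 = 10, and 9 slots are needed, so at most 9 can be filled.
An assignment achieving 9: Wed afternoon→Kahale+Xiong, Wed evening→Cruz, Thu morning→Xiong, Thu afternoon→Cruz+Mendoza, Thu evening→Vasquez, Fri morning→Vasquez, Fri afternoon→Xiong.
Loads: Cruz 2/2, Kahale 1/1, Xiong 3/3, Vasquez 2/2, Mendoza 1/2.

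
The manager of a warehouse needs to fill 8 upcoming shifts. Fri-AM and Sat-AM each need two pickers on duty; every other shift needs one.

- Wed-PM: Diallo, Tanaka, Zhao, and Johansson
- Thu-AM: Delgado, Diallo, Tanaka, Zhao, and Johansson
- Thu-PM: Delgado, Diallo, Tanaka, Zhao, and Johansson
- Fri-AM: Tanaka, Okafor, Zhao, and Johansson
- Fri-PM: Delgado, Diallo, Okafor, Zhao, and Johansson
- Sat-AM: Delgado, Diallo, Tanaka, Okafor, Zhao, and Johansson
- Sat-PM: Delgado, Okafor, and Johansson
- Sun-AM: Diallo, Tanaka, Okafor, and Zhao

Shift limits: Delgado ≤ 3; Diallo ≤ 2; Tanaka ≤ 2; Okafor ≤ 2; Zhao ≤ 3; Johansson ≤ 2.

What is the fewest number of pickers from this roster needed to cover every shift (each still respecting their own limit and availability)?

4

10 slots to fill and no one can take more than 3, so at least ⌈10/3⌉ = 4 pickers are needed.
Delgado, Diallo, Tanaka, and Zhao alone can cover everything: Wed-PM→Diallo, Thu-AM→Delgado, Thu-PM→Zhao, Fri-AM→Tanaka+Zhao, Fri-PM→Delgado, Sat-AM→Tanaka+Zhao, Sat-PM→Delgado, Sun-AM→Diallo.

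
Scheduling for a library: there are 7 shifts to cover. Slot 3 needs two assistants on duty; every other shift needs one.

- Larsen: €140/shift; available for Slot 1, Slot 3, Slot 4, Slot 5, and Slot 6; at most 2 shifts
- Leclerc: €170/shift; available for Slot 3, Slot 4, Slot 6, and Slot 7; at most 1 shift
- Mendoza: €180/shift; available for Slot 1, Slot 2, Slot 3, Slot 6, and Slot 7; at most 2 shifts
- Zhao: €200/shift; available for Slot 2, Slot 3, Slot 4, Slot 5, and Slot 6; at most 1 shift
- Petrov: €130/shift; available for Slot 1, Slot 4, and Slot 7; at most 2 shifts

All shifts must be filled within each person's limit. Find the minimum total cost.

€1270

Picking the cheapest available assistant for each shift independently would cost €1160, but that ignores the shift limits.
An optimal schedule: Slot 1→Larsen, Slot 2→Mendoza, Slot 3→Mendoza+Zhao, Slot 4→Petrov, Slot 5→Larsen, Slot 6→Leclerc, Slot 7→Petrov.
Total: 140 + 180 + 180 + 200 + 130 + 140 + 170 + 130 = €1270.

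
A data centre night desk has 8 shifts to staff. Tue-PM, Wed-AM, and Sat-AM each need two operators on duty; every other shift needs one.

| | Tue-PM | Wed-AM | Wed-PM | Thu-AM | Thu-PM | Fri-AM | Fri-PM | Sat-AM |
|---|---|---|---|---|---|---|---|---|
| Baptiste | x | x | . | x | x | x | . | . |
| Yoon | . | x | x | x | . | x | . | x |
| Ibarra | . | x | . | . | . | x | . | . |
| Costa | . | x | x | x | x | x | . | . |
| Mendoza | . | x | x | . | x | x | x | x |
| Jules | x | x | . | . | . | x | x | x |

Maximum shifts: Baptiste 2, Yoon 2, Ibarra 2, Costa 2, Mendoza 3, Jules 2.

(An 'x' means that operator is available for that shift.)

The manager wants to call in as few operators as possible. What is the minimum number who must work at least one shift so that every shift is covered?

11 slots to fill and no one can take more than 3, so at least ⌈11/3⌉ = 4 operators are needed.
Any 4 operators together have capacity at most 3+2+2+2 = 9 < 11 slots, so 4 can never suffice.
Baptiste, Yoon, Ibarra, Mendoza, and Jules alone can cover everything: Tue-PM→Baptiste+Jules, Wed-AM→Ibarra+Jules, Wed-PM→Yoon, Thu-AM→Baptiste, Thu-PM→Mendoza, Fri-AM→Ibarra, Fri-PM→Mendoza, Sat-AM→Yoon+Mendoza.

5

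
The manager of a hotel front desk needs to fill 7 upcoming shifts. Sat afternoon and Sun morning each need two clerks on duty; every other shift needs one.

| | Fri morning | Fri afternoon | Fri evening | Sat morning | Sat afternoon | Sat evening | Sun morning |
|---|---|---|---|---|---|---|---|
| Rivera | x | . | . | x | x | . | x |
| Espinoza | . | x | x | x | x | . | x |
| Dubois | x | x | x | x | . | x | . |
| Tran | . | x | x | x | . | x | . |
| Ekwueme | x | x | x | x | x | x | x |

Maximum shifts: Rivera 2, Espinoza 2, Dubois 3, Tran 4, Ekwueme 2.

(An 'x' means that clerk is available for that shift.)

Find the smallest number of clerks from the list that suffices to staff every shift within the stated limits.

9 slots to fill and no one can take more than 4, so at least ⌈9/4⌉ = 3 clerks are needed.
No set of 3 clerks can cover every shift (each such set leaves at least one shift with no one available or exceeds a cap).
Rivera, Espinoza, Dubois, and Tran alone can cover everything: Fri morning→Dubois, Fri afternoon→Dubois, Fri evening→Tran, Sat morning→Tran, Sat afternoon→Rivera+Espinoza, Sat evening→Dubois, Sun morning→Rivera+Espinoza.

4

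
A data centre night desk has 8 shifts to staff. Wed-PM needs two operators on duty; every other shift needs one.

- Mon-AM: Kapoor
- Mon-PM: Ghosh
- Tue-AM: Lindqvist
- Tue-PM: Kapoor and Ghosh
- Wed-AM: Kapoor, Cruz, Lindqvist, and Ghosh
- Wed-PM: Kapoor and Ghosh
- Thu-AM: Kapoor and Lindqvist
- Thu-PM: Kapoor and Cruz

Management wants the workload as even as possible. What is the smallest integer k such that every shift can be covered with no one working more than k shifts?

3

With 4 operators and 9 worker-slots to fill, someone must work at least ⌈9/4⌉ = 3 shifts, so k ≥ 3.
k = 3 works: Mon-AM→Kapoor, Mon-PM→Ghosh, Tue-AM→Lindqvist, Tue-PM→Kapoor, Wed-AM→Cruz, Wed-PM→Kapoor+Ghosh, Thu-AM→Lindqvist, Thu-PM→Cruz.
Loads: Kapoor 3, Cruz 2, Lindqvist 2, Ghosh 2 — all ≤ 3.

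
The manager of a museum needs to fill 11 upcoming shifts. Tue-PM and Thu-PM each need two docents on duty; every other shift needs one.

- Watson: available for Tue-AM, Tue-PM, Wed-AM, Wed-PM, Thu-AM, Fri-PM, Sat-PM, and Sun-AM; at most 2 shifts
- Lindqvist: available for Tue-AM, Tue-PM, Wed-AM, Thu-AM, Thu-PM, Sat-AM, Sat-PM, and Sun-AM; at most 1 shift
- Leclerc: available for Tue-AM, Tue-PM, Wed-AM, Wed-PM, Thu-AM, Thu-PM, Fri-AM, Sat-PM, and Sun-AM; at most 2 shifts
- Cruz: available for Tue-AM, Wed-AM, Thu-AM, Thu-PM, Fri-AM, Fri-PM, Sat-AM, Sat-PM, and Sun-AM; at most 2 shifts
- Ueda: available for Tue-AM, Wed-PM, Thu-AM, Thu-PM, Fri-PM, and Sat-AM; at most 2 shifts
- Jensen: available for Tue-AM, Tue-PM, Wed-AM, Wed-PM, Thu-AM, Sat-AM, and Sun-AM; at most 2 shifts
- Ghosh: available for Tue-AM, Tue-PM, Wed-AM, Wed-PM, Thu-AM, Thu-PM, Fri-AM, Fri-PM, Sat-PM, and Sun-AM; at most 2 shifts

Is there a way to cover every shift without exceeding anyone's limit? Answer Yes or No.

Yes

One valid schedule: Tue-AM→Ueda, Tue-PM→Jensen+Ghosh, Wed-AM→Cruz, Wed-PM→Watson, Thu-AM→Jensen, Thu-PM→Ueda+Ghosh, Fri-AM→Leclerc, Fri-PM→Watson, Sat-AM→Lindqvist, Sat-PM→Leclerc, Sun-AM→Cruz.
Loads: Watson 2/2, Lindqvist 1/1, Leclerc 2/2, Cruz 2/2, Ueda 2/2, Jensen 2/2, Ghosh 2/2 — all within limits.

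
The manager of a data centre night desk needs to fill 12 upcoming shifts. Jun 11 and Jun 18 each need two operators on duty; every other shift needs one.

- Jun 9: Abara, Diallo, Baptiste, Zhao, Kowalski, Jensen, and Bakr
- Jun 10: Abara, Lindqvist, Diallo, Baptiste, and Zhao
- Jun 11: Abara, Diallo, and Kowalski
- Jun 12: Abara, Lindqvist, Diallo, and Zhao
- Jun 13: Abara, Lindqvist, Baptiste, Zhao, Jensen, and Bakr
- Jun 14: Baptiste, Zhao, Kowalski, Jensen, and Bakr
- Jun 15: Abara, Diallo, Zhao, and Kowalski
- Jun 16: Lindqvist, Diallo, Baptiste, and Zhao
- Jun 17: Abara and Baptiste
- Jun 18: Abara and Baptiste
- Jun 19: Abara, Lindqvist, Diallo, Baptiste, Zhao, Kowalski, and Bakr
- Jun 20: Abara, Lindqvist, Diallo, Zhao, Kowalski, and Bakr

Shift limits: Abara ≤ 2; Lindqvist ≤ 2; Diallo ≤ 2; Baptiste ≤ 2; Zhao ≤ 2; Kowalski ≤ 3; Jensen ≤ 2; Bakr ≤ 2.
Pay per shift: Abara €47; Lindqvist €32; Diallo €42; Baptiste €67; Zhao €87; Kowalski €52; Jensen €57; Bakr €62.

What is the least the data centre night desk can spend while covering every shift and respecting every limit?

€703

Jun 18 can only be covered by Abara and Baptiste, so that assignment is forced.
Picking the cheapest available operator for each shift independently would cost €578, but that ignores the shift limits.
An optimal schedule: Jun 9→Jensen, Jun 10→Diallo, Jun 11→Diallo+Kowalski, Jun 12→Lindqvist, Jun 13→Jensen, Jun 14→Kowalski, Jun 15→Kowalski, Jun 16→Lindqvist, Jun 17→Abara, Jun 18→Abara+Baptiste, Jun 19→Bakr, Jun 20→Bakr.
Total: 57 + 42 + 42 + 52 + 32 + 57 + 52 + 52 + 32 + 47 + 47 + 67 + 62 + 62 = €703.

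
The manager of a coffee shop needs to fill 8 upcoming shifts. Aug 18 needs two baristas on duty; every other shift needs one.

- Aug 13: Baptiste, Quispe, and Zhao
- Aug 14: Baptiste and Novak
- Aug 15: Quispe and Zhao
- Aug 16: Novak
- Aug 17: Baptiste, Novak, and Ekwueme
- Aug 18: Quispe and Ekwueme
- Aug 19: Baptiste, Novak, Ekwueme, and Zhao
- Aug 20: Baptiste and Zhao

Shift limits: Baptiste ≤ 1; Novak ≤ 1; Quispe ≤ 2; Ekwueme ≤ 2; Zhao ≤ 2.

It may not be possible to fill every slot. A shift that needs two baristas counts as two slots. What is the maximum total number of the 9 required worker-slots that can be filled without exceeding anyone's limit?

8

Total capacity across all baristas is 1+1+2+2+2 = 8, and 9 slots are needed, so at most 8 can be filled.
An assignment achieving 8: Aug 13→Zhao, Aug 14→Baptiste, Aug 15→Quispe, Aug 16→Novak, Aug 17→Ekwueme, Aug 18→Quispe+Ekwueme, Aug 20→Zhao.
Loads: Baptiste 1/1, Novak 1/1, Quispe 2/2, Ekwueme 2/2, Zhao 2/2.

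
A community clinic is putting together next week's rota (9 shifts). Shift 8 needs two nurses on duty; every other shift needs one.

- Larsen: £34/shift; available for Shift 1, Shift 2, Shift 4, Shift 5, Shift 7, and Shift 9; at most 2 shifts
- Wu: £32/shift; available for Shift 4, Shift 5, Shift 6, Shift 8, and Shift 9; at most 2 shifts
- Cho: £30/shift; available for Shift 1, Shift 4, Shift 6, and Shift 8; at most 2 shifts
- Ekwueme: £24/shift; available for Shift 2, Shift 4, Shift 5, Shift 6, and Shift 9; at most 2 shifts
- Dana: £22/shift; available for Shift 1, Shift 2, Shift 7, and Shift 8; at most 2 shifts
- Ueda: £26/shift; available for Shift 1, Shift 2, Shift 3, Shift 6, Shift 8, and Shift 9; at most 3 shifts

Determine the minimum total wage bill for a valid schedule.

£262

Shift 3 can only be covered by Ueda, so that assignment is forced.
Picking the cheapest available nurse for each shift independently would cost £236, but that ignores the shift limits.
An optimal schedule: Shift 1→Dana, Shift 2→Ekwueme, Shift 3→Ueda, Shift 4→Cho, Shift 5→Ekwueme, Shift 6→Ueda, Shift 7→Dana, Shift 8→Cho+Wu, Shift 9→Ueda.
Total: 22 + 24 + 26 + 30 + 24 + 26 + 22 + 30 + 32 + 26 = £262.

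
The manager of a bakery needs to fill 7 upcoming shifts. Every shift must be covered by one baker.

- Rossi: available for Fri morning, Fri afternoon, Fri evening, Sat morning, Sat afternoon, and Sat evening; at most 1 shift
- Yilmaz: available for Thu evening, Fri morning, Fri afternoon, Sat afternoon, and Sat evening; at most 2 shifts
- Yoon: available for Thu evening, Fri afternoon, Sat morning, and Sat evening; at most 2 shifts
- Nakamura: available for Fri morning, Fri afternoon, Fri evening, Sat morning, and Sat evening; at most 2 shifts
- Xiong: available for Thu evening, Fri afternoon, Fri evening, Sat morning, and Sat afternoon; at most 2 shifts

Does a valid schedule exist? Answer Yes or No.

Yes

One valid schedule: Thu evening→Yilmaz, Fri morning→Rossi, Fri afternoon→Nakamura, Fri evening→Nakamura, Sat morning→Yoon, Sat afternoon→Yilmaz, Sat evening→Yoon.
Loads: Rossi 1/1, Yilmaz 2/2, Yoon 2/2, Nakamura 2/2, Xiong 0/2 — all within limits.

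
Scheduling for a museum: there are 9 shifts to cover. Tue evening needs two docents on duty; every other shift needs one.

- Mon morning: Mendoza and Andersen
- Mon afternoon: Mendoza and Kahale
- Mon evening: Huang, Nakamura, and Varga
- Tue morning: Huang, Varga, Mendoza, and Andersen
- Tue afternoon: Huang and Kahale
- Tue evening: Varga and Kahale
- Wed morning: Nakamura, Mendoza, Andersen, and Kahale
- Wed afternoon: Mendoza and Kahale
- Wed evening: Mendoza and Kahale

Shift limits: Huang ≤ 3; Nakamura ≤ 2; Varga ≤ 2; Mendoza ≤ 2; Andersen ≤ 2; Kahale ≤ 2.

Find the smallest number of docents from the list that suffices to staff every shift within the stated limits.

5

10 slots to fill and no one can take more than 3, so at least ⌈10/3⌉ = 4 docents are needed.
Any 4 docents together have capacity at most 3+2+2+2 = 9 < 10 slots, so 4 can never suffice.
Huang, Varga, Mendoza, Andersen, and Kahale alone can cover everything: Mon morning→Andersen, Mon afternoon→Mendoza, Mon evening→Huang, Tue morning→Huang, Tue afternoon→Huang, Tue evening→Varga+Kahale, Wed morning→Andersen, Wed afternoon→Mendoza, Wed evening→Kahale.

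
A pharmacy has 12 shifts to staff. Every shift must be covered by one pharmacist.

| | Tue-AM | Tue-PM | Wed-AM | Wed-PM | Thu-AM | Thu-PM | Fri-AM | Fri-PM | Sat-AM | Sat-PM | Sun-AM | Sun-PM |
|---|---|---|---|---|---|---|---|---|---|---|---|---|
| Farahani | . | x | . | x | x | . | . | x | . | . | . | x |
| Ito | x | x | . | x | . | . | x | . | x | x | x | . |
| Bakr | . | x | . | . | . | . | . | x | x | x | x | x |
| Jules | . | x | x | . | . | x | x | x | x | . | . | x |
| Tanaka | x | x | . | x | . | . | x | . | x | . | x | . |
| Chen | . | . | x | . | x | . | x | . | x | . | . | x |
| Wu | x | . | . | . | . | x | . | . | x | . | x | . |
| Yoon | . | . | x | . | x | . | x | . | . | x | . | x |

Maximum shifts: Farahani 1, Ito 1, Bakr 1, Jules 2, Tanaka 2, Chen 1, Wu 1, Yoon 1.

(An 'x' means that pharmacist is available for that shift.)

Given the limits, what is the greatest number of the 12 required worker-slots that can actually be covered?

Total capacity across all pharmacists is 1+1+1+2+2+1+1+1 = 10, and 12 slots are needed, so at most 10 can be filled.
An assignment achieving 10: Tue-AM→Ito, Tue-PM→Tanaka, Wed-AM→Jules, Wed-PM→Farahani, Thu-AM→Chen, Thu-PM→Jules, Fri-PM→Bakr, Sat-AM→Wu, Sat-PM→Yoon, Sun-AM→Tanaka.
Loads: Farahani 1/1, Ito 1/1, Bakr 1/1, Jules 2/2, Tanaka 2/2, Chen 1/1, Wu 1/1, Yoon 1/1.

10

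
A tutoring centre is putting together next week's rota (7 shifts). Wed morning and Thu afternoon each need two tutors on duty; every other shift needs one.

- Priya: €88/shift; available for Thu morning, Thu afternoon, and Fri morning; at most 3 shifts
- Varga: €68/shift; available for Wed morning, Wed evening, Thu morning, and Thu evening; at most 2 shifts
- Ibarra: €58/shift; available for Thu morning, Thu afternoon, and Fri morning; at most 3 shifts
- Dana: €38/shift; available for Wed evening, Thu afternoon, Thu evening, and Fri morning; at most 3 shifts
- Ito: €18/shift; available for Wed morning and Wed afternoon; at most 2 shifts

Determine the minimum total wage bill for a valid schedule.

Wed morning can only be covered by Varga and Ito, so that assignment is forced.
Wed afternoon can only be covered by Ito, so that assignment is forced.
Picking the cheapest available tutor for each shift independently would cost €372, but that ignores the shift limits.
An optimal schedule: Wed morning→Ito+Varga, Wed afternoon→Ito, Wed evening→Dana, Thu morning→Ibarra, Thu afternoon→Dana+Ibarra, Thu evening→Dana, Fri morning→Ibarra.
Total: 18 + 68 + 18 + 38 + 58 + 38 + 58 + 38 + 58 = €392.

€392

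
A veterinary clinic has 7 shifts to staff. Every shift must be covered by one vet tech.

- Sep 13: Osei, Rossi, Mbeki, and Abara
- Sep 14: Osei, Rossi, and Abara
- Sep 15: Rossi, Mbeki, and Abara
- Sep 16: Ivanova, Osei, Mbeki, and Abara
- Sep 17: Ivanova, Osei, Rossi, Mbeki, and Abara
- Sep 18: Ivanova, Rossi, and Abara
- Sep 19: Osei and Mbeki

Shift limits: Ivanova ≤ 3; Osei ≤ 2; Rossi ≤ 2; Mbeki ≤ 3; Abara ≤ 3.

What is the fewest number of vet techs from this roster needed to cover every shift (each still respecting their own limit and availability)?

7 slots to fill and no one can take more than 3, so at least ⌈7/3⌉ = 3 vet techs are needed.
Ivanova, Osei, and Rossi alone can cover everything: Sep 13→Osei, Sep 14→Rossi, Sep 15→Rossi, Sep 16→Ivanova, Sep 17→Ivanova, Sep 18→Ivanova, Sep 19→Osei.

3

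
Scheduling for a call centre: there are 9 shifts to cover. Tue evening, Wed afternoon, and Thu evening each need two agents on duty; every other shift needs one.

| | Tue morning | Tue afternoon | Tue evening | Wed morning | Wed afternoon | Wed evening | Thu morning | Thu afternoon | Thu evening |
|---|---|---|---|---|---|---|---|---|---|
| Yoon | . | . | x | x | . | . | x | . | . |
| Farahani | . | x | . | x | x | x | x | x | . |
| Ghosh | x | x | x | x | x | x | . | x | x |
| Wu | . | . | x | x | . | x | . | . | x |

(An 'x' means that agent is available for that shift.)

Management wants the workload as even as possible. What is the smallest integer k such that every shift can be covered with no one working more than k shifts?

With 4 agents and 12 worker-slots to fill, someone must work at least ⌈12/4⌉ = 3 shifts, so k ≥ 3.
k = 3 works: Tue morning→Ghosh, Tue afternoon→Farahani, Tue evening→Yoon+Wu, Wed morning→Yoon, Wed afternoon→Farahani+Ghosh, Wed evening→Wu, Thu morning→Yoon, Thu afternoon→Farahani, Thu evening→Ghosh+Wu.
Loads: Yoon 3, Farahani 3, Ghosh 3, Wu 3 — all ≤ 3.

3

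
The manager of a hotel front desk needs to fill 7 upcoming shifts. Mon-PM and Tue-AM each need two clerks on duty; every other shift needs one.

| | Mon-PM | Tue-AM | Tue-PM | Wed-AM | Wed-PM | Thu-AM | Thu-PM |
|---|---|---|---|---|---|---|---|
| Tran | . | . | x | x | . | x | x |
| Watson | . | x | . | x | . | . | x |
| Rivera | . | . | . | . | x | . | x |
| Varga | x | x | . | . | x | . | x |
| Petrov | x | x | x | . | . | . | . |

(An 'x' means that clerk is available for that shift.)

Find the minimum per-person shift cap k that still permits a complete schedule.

With 5 clerks and 9 worker-slots to fill, someone must work at least ⌈9/5⌉ = 2 shifts, so k ≥ 2.
k = 2 works: Mon-PM→Varga+Petrov, Tue-AM→Watson+Varga, Tue-PM→Tran, Wed-AM→Watson, Wed-PM→Rivera, Thu-AM→Tran, Thu-PM→Rivera.
Loads: Tran 2, Watson 2, Rivera 2, Varga 2, Petrov 1 — all ≤ 2.

2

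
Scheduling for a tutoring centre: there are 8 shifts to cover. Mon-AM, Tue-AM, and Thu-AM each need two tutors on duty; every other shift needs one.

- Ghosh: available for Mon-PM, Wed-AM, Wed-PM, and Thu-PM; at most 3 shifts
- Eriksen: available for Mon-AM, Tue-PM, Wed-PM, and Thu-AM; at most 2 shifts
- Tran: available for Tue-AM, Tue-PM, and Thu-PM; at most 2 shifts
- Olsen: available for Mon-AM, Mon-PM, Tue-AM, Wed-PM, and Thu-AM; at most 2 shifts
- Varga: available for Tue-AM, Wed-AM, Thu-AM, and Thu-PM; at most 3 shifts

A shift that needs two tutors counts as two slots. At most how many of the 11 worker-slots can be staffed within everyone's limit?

11

Total capacity across all tutors is 3+2+2+2+3 = 12, and 11 slots are needed, so at most 11 can be filled.
An assignment achieving 11: Mon-AM→Eriksen+Olsen, Mon-PM→Ghosh, Tue-AM→Tran+Varga, Tue-PM→Eriksen, Wed-AM→Ghosh, Wed-PM→Ghosh, Thu-AM→Olsen+Varga, Thu-PM→Tran.
Loads: Ghosh 3/3, Eriksen 2/2, Tran 2/2, Olsen 2/2, Varga 2/3.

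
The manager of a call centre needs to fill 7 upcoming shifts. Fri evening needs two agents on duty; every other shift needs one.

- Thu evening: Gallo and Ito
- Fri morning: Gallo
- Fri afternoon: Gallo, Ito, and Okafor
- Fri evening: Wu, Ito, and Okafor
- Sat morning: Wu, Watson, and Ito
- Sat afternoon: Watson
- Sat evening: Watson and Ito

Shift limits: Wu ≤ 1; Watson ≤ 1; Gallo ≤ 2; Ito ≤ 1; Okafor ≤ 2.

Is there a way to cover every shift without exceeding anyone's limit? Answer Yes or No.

No

Shifts {Fri evening, Sat morning, Sat afternoon, Sat evening} need 5 worker-slots in total, but the agents available for any of those shifts (Wu, Watson, Ito, and Okafor) can supply at most 4 among them. So no valid schedule exists.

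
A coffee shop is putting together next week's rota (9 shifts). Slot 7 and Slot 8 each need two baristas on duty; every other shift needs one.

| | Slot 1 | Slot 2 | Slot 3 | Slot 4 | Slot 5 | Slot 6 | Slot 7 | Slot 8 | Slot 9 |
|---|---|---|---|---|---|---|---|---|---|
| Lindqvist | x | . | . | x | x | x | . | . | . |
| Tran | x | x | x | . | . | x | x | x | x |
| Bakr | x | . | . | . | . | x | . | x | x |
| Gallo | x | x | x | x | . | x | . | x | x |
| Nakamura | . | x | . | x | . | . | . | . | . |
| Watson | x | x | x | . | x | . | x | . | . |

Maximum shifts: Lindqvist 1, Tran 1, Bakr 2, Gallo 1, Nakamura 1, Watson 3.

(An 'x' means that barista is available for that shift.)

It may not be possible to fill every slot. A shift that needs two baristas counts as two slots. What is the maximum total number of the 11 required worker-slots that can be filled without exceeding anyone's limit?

Total capacity across all baristas is 1+1+2+1+1+3 = 9, and 11 slots are needed, so at most 9 can be filled.
An assignment achieving 9: Slot 1→Watson, Slot 2→Watson, Slot 3→Gallo, Slot 4→Nakamura, Slot 5→Lindqvist, Slot 7→Tran+Watson, Slot 8→Bakr, Slot 9→Bakr.
Loads: Lindqvist 1/1, Tran 1/1, Bakr 2/2, Gallo 1/1, Nakamura 1/1, Watson 3/3.

9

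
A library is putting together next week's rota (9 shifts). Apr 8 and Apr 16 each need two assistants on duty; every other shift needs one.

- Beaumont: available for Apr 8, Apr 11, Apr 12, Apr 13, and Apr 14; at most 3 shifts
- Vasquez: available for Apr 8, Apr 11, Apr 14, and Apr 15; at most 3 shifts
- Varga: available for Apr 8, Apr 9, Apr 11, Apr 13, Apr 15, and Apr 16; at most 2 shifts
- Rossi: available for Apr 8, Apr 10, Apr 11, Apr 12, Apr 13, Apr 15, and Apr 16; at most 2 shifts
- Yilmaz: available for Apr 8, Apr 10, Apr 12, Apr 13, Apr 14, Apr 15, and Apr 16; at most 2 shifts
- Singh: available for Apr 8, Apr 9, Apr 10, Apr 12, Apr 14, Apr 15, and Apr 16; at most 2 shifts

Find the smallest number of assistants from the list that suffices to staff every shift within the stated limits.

5

11 slots to fill and no one can take more than 3, so at least ⌈11/3⌉ = 4 assistants are needed.
Any 4 assistants together have capacity at most 3+3+2+2 = 10 < 11 slots, so 4 can never suffice.
Beaumont, Vasquez, Varga, Rossi, and Yilmaz alone can cover everything: Apr 8→Vasquez+Yilmaz, Apr 9→Varga, Apr 10→Rossi, Apr 11→Beaumont, Apr 12→Beaumont, Apr 13→Yilmaz, Apr 14→Beaumont, Apr 15→Vasquez, Apr 16→Varga+Rossi.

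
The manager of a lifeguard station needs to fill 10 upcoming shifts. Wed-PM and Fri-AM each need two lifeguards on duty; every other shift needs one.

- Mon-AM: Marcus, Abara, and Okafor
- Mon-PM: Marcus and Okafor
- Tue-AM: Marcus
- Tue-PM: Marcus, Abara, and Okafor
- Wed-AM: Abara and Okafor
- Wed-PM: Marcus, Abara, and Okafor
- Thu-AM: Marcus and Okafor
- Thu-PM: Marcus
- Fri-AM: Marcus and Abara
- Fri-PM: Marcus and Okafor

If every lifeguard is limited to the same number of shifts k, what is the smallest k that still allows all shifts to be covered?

With 3 lifeguards and 12 worker-slots to fill, someone must work at least ⌈12/3⌉ = 4 shifts, so k ≥ 4.
k = 4 works: Mon-AM→Abara, Mon-PM→Marcus, Tue-AM→Marcus, Tue-PM→Okafor, Wed-AM→Abara, Wed-PM→Abara+Okafor, Thu-AM→Okafor, Thu-PM→Marcus, Fri-AM→Marcus+Abara, Fri-PM→Okafor.
Loads: Marcus 4, Abara 4, Okafor 4 — all ≤ 4.

4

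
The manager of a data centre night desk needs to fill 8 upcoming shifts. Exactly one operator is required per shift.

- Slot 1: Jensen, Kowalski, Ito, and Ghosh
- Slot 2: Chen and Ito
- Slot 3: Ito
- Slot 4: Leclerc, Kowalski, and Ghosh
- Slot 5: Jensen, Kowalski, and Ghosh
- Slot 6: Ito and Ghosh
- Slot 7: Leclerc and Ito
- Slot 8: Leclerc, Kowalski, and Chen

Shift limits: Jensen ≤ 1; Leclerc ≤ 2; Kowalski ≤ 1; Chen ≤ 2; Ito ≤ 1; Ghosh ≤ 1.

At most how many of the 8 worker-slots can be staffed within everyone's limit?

8

Total capacity across all operators is 1+2+1+2+1+1 = 8, and 8 slots are needed, so at most 8 can be filled.
An assignment achieving 8: Slot 1→Kowalski, Slot 2→Chen, Slot 3→Ito, Slot 4→Leclerc, Slot 5→Jensen, Slot 6→Ghosh, Slot 7→Leclerc, Slot 8→Chen.
Loads: Jensen 1/1, Leclerc 2/2, Kowalski 1/1, Chen 2/2, Ito 1/1, Ghosh 1/1.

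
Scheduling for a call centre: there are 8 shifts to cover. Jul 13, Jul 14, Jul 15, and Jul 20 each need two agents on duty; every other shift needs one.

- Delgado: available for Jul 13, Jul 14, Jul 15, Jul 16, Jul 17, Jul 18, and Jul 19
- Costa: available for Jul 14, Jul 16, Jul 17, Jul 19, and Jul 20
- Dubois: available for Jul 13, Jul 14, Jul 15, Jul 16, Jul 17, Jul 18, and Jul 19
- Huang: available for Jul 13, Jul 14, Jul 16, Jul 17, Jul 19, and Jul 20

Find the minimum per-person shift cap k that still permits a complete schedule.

With 4 agents and 12 worker-slots to fill, someone must work at least ⌈12/4⌉ = 3 shifts, so k ≥ 3.
k = 3 works: Jul 13→Delgado+Dubois, Jul 14→Dubois+Huang, Jul 15→Delgado+Dubois, Jul 16→Costa, Jul 17→Costa, Jul 18→Delgado, Jul 19→Huang, Jul 20→Costa+Huang.
Loads: Delgado 3, Costa 3, Dubois 3, Huang 3 — all ≤ 3.

3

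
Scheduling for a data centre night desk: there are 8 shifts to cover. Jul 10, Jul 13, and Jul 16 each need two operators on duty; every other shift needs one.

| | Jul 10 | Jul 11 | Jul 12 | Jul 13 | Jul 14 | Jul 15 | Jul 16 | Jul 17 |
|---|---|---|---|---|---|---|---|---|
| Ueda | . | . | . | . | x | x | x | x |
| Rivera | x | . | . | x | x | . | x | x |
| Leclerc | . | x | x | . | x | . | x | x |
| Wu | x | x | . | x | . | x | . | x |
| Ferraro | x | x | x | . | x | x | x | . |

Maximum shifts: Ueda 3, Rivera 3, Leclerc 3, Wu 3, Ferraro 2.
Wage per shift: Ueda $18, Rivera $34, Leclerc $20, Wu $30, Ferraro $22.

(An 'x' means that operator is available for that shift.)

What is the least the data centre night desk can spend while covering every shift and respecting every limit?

$252

Jul 13 can only be covered by Rivera and Wu, so that assignment is forced.
Picking the cheapest available operator for each shift independently would cost $248, but that ignores the shift limits.
An optimal schedule: Jul 10→Ferraro+Wu, Jul 11→Leclerc, Jul 12→Leclerc, Jul 13→Wu+Rivera, Jul 14→Ueda, Jul 15→Ueda, Jul 16→Leclerc+Ferraro, Jul 17→Ueda.
Total: 22 + 30 + 20 + 20 + 30 + 34 + 18 + 18 + 20 + 22 + 18 = $252.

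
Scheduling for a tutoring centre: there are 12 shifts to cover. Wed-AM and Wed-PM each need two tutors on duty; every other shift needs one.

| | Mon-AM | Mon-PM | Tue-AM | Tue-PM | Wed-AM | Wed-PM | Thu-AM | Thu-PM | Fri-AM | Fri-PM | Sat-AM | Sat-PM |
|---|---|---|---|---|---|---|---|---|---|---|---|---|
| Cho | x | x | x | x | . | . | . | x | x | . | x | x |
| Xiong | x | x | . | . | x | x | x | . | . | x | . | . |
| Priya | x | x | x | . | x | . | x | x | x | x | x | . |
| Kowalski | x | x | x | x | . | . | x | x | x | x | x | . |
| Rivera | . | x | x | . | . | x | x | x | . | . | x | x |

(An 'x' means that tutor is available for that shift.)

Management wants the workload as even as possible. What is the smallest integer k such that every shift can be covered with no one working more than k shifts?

3

With 5 tutors and 14 worker-slots to fill, someone must work at least ⌈14/5⌉ = 3 shifts, so k ≥ 3.
k = 3 works: Mon-AM→Priya, Mon-PM→Rivera, Tue-AM→Priya, Tue-PM→Cho, Wed-AM→Xiong+Priya, Wed-PM→Xiong+Rivera, Thu-AM→Kowalski, Thu-PM→Kowalski, Fri-AM→Cho, Fri-PM→Xiong, Sat-AM→Kowalski, Sat-PM→Cho.
Loads: Cho 3, Xiong 3, Priya 3, Kowalski 3, Rivera 2 — all ≤ 3.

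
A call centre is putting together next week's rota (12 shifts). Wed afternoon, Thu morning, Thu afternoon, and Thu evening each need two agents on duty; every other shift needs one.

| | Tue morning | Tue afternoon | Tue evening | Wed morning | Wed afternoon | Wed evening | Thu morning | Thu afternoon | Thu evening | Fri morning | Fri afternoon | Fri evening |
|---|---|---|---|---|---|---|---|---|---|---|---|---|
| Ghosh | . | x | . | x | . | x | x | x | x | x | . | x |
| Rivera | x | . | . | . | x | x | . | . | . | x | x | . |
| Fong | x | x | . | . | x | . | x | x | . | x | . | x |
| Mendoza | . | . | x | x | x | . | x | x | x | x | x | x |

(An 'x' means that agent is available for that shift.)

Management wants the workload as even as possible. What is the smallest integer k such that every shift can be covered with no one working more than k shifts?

With 4 agents and 16 worker-slots to fill, someone must work at least ⌈16/4⌉ = 4 shifts, so k ≥ 4.
k = 4 works: Tue morning→Rivera, Tue afternoon→Ghosh, Tue evening→Mendoza, Wed morning→Ghosh, Wed afternoon→Rivera+Fong, Wed evening→Ghosh, Thu morning→Fong+Mendoza, Thu afternoon→Fong+Mendoza, Thu evening→Ghosh+Mendoza, Fri morning→Rivera, Fri afternoon→Rivera, Fri evening→Fong.
Loads: Ghosh 4, Rivera 4, Fong 4, Mendoza 4 — all ≤ 4.

4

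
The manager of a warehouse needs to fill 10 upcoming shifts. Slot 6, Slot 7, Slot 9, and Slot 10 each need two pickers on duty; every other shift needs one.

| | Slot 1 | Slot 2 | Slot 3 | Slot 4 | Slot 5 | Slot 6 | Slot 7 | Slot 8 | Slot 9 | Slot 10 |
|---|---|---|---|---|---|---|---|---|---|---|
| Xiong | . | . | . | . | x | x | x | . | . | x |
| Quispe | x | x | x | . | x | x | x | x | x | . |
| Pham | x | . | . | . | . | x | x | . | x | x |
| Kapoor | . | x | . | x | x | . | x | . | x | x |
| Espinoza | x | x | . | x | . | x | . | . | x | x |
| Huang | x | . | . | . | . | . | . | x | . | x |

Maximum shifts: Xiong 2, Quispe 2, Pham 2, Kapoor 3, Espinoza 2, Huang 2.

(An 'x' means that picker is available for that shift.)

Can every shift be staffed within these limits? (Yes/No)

No

Total capacity is 2+2+2+3+2+2 = 13 but 14 worker-slots are needed — infeasible.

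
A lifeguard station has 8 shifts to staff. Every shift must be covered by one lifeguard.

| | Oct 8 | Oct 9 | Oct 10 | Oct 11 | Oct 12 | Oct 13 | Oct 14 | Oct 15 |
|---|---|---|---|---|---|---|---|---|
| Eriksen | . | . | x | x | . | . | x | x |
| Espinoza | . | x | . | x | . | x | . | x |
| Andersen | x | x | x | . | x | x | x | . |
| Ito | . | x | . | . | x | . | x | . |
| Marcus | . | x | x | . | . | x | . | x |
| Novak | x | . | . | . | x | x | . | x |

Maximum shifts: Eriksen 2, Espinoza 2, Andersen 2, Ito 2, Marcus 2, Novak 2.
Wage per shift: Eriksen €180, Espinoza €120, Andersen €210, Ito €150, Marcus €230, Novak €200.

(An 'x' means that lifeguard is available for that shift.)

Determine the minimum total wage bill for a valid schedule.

Picking the cheapest available lifeguard for each shift independently would cost €1160, but that ignores the shift limits.
An optimal schedule: Oct 8→Novak, Oct 9→Espinoza, Oct 10→Eriksen, Oct 11→Espinoza, Oct 12→Ito, Oct 13→Novak, Oct 14→Ito, Oct 15→Eriksen.
Total: 200 + 120 + 180 + 120 + 150 + 200 + 150 + 180 = €1300.

€1300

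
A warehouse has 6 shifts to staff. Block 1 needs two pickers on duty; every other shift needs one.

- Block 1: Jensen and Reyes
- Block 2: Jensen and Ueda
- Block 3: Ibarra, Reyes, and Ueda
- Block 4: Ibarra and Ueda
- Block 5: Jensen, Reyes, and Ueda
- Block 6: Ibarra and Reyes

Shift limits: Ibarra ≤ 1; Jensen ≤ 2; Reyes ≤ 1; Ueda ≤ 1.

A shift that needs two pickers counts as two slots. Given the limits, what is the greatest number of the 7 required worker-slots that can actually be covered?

5

Total capacity across all pickers is 1+2+1+1 = 5, and 7 slots are needed, so at most 5 can be filled.
An assignment achieving 5: Block 1→Jensen+Reyes, Block 2→Jensen, Block 3→Ueda, Block 4→Ibarra.
Loads: Ibarra 1/1, Jensen 2/2, Reyes 1/1, Ueda 1/1.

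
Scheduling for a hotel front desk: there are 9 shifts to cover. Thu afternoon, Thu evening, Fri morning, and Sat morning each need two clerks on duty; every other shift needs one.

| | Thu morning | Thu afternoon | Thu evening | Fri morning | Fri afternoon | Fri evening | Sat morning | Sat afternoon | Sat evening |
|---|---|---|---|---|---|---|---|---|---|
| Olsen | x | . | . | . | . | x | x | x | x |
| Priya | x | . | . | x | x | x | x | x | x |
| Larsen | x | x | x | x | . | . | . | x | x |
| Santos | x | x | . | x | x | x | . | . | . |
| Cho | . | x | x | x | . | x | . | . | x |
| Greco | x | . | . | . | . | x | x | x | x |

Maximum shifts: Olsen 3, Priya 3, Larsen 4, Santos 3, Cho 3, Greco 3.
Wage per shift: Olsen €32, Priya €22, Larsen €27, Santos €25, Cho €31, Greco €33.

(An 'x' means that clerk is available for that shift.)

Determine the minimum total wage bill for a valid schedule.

Thu evening can only be covered by Larsen and Cho, so that assignment is forced.
Picking the cheapest available clerk for each shift independently would cost €321, but that ignores the shift limits.
An optimal schedule: Thu morning→Santos, Thu afternoon→Santos+Larsen, Thu evening→Larsen+Cho, Fri morning→Larsen+Cho, Fri afternoon→Priya, Fri evening→Santos, Sat morning→Priya+Olsen, Sat afternoon→Priya, Sat evening→Larsen.
Total: 25 + 25 + 27 + 27 + 31 + 27 + 31 + 22 + 25 + 22 + 32 + 22 + 27 = €343.

€343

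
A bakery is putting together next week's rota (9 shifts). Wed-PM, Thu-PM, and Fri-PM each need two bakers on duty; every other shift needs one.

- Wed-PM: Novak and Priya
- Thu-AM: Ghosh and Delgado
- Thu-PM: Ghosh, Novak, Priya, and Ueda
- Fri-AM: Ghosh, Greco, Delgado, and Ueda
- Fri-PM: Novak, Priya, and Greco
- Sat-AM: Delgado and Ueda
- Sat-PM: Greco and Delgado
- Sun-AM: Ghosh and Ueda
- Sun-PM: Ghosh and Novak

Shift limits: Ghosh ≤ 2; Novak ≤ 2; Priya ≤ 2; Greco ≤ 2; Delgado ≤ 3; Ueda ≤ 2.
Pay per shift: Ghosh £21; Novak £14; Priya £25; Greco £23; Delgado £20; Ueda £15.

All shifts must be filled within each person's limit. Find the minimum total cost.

£231

Wed-PM can only be covered by Novak and Priya, so that assignment is forced.
Picking the cheapest available baker for each shift independently would cost £204, but that ignores the shift limits.
An optimal schedule: Wed-PM→Novak+Priya, Thu-AM→Delgado, Thu-PM→Ueda+Ghosh, Fri-AM→Greco, Fri-PM→Novak+Greco, Sat-AM→Delgado, Sat-PM→Delgado, Sun-AM→Ueda, Sun-PM→Ghosh.
Total: 14 + 25 + 20 + 15 + 21 + 23 + 14 + 23 + 20 + 20 + 15 + 21 = £231.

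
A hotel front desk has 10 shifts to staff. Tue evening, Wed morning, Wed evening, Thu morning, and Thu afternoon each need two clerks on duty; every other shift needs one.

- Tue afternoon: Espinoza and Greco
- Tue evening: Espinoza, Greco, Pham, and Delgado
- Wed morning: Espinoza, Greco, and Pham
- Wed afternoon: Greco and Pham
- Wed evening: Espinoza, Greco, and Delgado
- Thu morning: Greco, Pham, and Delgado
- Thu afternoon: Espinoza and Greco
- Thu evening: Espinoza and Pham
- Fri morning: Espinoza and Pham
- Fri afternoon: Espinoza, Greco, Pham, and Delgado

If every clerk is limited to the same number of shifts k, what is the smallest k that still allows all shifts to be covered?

4

With 4 clerks and 15 worker-slots to fill, someone must work at least ⌈15/4⌉ = 4 shifts, so k ≥ 4.
k = 4 works: Tue afternoon→Espinoza, Tue evening→Pham+Delgado, Wed morning→Greco+Pham, Wed afternoon→Greco, Wed evening→Greco+Delgado, Thu morning→Pham+Delgado, Thu afternoon→Espinoza+Greco, Thu evening→Espinoza, Fri morning→Espinoza, Fri afternoon→Pham.
Loads: Espinoza 4, Greco 4, Pham 4, Delgado 3 — all ≤ 4.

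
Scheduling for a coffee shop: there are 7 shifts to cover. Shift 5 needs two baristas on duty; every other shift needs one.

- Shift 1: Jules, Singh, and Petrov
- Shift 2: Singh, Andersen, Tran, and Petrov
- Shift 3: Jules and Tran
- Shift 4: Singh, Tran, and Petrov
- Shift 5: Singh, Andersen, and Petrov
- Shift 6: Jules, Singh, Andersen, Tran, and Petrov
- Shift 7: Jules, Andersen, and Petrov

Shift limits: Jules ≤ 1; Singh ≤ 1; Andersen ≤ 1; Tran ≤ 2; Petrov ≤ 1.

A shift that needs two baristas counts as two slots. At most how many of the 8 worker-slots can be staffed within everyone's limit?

Total capacity across all baristas is 1+1+1+2+1 = 6, and 8 slots are needed, so at most 6 can be filled.
An assignment achieving 6: Shift 1→Singh, Shift 2→Tran, Shift 3→Jules, Shift 4→Tran, Shift 5→Andersen+Petrov.
Loads: Jules 1/1, Singh 1/1, Andersen 1/1, Tran 2/2, Petrov 1/1.

6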